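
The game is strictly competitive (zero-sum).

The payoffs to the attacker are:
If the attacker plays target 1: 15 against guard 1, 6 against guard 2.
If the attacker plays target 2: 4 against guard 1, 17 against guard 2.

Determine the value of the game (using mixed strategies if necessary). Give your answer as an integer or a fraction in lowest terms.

21/2

Row minima are 6 and 4, so the attacker's maximin is 6; column maxima are 15 and 17, so the defender's minimax is 15. These differ, so the equilibrium is in mixed strategies.
Let the attacker play target 1 with probability p. The defender is indifferent when 15p + 4(1−p) = 6p + 17(1−p), giving p = 13/22.
Let the defender play guard 1 with probability q. The attacker is indifferent when 15q + 6(1−q) = 4q + 17(1−q), giving q = 1/2.
The value is 15·(1/2) + (6)·(1/2) = 21/2.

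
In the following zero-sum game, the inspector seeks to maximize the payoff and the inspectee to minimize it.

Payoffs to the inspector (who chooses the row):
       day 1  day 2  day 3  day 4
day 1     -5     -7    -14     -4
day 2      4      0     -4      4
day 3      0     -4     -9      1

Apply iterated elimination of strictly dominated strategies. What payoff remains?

Column day 2 is strictly dominated by day 3 for the inspectee (-14<-7, -4<0, -9<-4); eliminate day 2.
Row day 3 is strictly dominated by row day 2 (4>0, -4>-9, 4>1); eliminate day 3.
Row day 1 is strictly dominated by row day 2 (4>-5, -4>-14, 4>-4); eliminate day 1.
Column day 4 is strictly dominated by day 3 for the inspectee (-4<4); eliminate day 4.
Column day 1 is strictly dominated by day 3 for the inspectee (-4<4); eliminate day 1.
Only (day 2, day 3) remains, with payoff -4.

-4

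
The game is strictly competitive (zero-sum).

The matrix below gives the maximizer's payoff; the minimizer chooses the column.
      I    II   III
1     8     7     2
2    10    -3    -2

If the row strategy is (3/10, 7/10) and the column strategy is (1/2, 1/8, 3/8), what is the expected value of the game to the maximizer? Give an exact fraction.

22/5

Against (1/2, 1/8, 3/8), each row's expected payoff is 1: 45/8; 2: 31/8.
Taking the (3/10, 7/10)-weighted average: (3/10)·(45/8) + (7/10)·(31/8) = 22/5.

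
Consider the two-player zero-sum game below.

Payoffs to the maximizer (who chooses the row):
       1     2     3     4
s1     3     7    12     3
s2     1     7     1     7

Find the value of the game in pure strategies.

Row minima: 3, 1 → the maximizer's maximin is 3.
Column maxima: 3, 7, 12, 7 → the minimizer's minimax is 3.
They coincide at (s1, 1), so the value is 3.

3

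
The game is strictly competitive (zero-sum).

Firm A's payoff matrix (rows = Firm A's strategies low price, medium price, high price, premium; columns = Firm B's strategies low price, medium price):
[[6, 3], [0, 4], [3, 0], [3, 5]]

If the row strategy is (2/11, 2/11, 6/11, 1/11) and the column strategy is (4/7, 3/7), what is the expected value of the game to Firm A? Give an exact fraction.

Against (4/7, 3/7), each row's expected payoff is low price: 33/7; medium price: 12/7; high price: 12/7; premium: 27/7.
Taking the (2/11, 2/11, 6/11, 1/11)-weighted average: (2/11)·(33/7) + (2/11)·(12/7) + (6/11)·(12/7) + (1/11)·(27/7) = 27/11.

27/11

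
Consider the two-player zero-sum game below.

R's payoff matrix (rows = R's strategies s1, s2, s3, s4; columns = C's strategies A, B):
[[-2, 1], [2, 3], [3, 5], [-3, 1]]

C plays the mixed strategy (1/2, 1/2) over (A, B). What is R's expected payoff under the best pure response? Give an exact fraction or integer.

4

s1: (-2)·(1/2) + (1)·(1/2) = -1/2.
s2: (2)·(1/2) + (3)·(1/2) = 5/2.
s3: (3)·(1/2) + (5)·(1/2) = 4.
s4: (-3)·(1/2) + (1)·(1/2) = -1.
The best pure response is s3 with expected payoff 4.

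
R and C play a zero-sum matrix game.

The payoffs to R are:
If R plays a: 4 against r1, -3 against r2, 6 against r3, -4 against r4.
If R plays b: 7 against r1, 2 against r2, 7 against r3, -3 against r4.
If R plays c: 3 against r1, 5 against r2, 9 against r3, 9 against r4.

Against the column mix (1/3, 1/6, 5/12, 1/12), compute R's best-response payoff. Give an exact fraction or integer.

19/3

a: (4)·(1/3) + (-3)·(1/6) + (6)·(5/12) + (-4)·(1/12) = 3.
b: (7)·(1/3) + (2)·(1/6) + (7)·(5/12) + (-3)·(1/12) = 16/3.
c: (3)·(1/3) + (5)·(1/6) + (9)·(5/12) + (9)·(1/12) = 19/3.
The best pure response is c with expected payoff 19/3.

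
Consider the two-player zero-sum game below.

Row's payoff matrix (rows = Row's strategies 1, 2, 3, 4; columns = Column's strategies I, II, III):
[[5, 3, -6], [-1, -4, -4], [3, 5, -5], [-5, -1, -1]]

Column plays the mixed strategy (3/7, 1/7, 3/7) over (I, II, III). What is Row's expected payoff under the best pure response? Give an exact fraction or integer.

0

1: (5)·(3/7) + (3)·(1/7) + (-6)·(3/7) = 0.
2: (-1)·(3/7) + (-4)·(1/7) + (-4)·(3/7) = -19/7.
3: (3)·(3/7) + (5)·(1/7) + (-5)·(3/7) = -1/7.
4: (-5)·(3/7) + (-1)·(1/7) + (-1)·(3/7) = -19/7.
The best pure response is 1 with expected payoff 0.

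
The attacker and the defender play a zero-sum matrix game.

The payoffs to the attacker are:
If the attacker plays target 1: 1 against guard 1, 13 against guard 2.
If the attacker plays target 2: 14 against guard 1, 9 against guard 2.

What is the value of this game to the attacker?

173/17

Row minima are 1 and 9, so the attacker's maximin is 9; column maxima are 14 and 13, so the defender's minimax is 13. These differ, so the equilibrium is in mixed strategies.
Let the attacker play target 1 with probability p. The defender is indifferent when p + 14(1−p) = 13p + 9(1−p), giving p = 5/17.
Let the defender play guard 1 with probability q. The attacker is indifferent when q + 13(1−q) = 14q + 9(1−q), giving q = 4/17.
The value is 1·(4/17) + (13)·(13/17) = 173/17.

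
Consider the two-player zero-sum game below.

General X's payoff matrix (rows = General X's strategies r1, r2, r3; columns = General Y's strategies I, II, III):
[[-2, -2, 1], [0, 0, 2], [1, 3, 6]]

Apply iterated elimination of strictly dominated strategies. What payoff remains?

Row r2 is strictly dominated by row r3 (1>0, 3>0, 6>2); eliminate r2.
Column III is strictly dominated by I for General Y (-2<1, 1<6); eliminate III.
Row r1 is strictly dominated by row r3 (1>-2, 3>-2); eliminate r1.
Column II is strictly dominated by I for General Y (1<3); eliminate II.
Only (r3, I) remains, with payoff 1.

1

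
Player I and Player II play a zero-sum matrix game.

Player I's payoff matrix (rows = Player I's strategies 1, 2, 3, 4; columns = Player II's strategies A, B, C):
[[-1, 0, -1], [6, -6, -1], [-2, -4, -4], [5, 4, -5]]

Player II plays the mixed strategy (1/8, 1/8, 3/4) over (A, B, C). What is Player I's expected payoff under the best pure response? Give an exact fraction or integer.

-3/4

1: (-1)·(1/8) + (0)·(1/8) + (-1)·(3/4) = -7/8.
2: (6)·(1/8) + (-6)·(1/8) + (-1)·(3/4) = -3/4.
3: (-2)·(1/8) + (-4)·(1/8) + (-4)·(3/4) = -15/4.
4: (5)·(1/8) + (4)·(1/8) + (-5)·(3/4) = -21/8.
The best pure response is 2 with expected payoff -3/4.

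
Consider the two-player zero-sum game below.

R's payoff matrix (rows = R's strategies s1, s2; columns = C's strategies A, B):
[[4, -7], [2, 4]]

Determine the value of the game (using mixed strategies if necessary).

Row minima are -7 and 2, so R's maximin is 2; column maxima are 4 and 4, so C's minimax is 4. These differ, so the equilibrium is in mixed strategies.
Let R play s1 with probability p. C is indifferent when 4p + 2(1−p) = −7p + 4(1−p), giving p = 2/13.
Let C play A with probability q. R is indifferent when 4q − 7(1−q) = 2q + 4(1−q), giving q = 11/13.
The value is 4·(11/13) + (-7)·(2/13) = 30/13.

30/13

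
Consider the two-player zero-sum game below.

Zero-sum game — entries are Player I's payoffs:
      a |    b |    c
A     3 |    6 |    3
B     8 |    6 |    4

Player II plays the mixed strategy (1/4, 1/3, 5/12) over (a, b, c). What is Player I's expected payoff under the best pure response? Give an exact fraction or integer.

A: (3)·(1/4) + (6)·(1/3) + (3)·(5/12) = 4.
B: (8)·(1/4) + (6)·(1/3) + (4)·(5/12) = 17/3.
The best pure response is B with expected payoff 17/3.

17/3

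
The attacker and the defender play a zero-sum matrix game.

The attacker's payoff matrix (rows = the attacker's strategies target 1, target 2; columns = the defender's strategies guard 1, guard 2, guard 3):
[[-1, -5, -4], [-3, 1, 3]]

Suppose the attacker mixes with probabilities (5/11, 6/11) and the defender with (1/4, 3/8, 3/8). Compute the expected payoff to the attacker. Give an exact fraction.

-109/88

Against (1/4, 3/8, 3/8), each row's expected payoff is target 1: -29/8; target 2: 3/4.
Taking the (5/11, 6/11)-weighted average: (5/11)·(-29/8) + (6/11)·(3/4) = -109/88.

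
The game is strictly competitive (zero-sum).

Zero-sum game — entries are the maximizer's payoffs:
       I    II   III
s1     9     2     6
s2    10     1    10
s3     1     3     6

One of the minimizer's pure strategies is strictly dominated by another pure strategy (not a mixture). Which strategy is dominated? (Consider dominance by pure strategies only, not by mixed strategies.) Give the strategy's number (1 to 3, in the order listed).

The minimizer prefers columns that give the maximizer less. Compare III with II: 2 < 6, 1 < 10, 3 < 6.
So II strictly dominates III for the minimizer; III is strictly dominated.

3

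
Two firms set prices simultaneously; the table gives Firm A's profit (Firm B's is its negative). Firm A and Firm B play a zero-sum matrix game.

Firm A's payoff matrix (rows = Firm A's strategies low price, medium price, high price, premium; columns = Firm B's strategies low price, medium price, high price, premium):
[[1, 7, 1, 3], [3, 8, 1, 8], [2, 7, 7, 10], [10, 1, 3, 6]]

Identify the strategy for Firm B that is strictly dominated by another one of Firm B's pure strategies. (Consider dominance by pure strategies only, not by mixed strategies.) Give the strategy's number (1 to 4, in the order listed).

4

Firm B prefers columns that give Firm A less. Compare premium with high price: 1 < 3, 1 < 8, 7 < 10, 3 < 6.
So high price strictly dominates premium for Firm B; premium is strictly dominated.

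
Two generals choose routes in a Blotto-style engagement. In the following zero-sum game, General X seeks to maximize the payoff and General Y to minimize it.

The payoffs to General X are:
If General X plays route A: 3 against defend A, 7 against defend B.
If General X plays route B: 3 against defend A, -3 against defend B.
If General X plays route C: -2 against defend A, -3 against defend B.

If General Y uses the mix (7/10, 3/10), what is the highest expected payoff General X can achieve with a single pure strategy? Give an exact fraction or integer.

21/5

route A: (3)·(7/10) + (7)·(3/10) = 21/5.
route B: (3)·(7/10) + (-3)·(3/10) = 6/5.
route C: (-2)·(7/10) + (-3)·(3/10) = -23/10.
The best pure response is route A with expected payoff 21/5.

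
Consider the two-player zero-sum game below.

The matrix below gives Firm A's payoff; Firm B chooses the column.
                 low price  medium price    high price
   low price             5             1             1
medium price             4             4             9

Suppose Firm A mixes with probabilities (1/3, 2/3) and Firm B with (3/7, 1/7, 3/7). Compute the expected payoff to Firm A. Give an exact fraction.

5

Against (3/7, 1/7, 3/7), each row's expected payoff is low price: 19/7; medium price: 43/7.
Taking the (1/3, 2/3)-weighted average: (1/3)·(19/7) + (2/3)·(43/7) = 5.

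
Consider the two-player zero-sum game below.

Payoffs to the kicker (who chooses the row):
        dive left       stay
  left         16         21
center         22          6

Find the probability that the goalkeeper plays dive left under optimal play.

Row minima are 16 and 6, so the kicker's maximin is 16; column maxima are 22 and 21, so the goalkeeper's minimax is 21. These differ, so the equilibrium is in mixed strategies.
Let the goalkeeper play dive left with probability q. The kicker is indifferent when 16q + 21(1−q) = 22q + 6(1−q), giving q = 5/7.

5/7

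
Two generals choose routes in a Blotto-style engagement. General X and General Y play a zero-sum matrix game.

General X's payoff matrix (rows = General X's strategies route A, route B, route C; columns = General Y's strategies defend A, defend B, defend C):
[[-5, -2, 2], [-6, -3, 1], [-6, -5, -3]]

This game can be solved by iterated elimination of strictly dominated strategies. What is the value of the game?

Column defend B is strictly dominated by defend A for General Y (-5<-2, -6<-3, -6<-5); eliminate defend B.
Row route C is strictly dominated by row route A (-5>-6, 2>-3); eliminate route C.
Row route B is strictly dominated by row route A (-5>-6, 2>1); eliminate route B.
Column defend C is strictly dominated by defend A for General Y (-5<2); eliminate defend C.
Only (route A, defend A) remains, with payoff -5.

-5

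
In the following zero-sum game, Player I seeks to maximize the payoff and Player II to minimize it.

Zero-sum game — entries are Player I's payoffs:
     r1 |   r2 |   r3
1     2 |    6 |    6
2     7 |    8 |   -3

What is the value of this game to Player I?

24/7

Column r2 is strictly dominated by r1 for Player II (it gives Player I more in every row).
The remaining 2×2 game on (1, 2) × (r1, r3) has no saddle point. Let Player I play 1 with probability p; indifference gives 2p + 7(1−p) = 6p − 3(1−p), so p = 5/7.
Similarly Player II's optimal q on r1 is 9/14, and the value is 2·(9/14) + (6)·(5/14) = 24/7.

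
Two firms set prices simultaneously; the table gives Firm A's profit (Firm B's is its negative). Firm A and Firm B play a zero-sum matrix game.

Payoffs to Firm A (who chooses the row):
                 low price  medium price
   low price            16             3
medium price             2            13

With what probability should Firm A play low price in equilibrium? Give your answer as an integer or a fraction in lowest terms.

11/24

Row minima are 3 and 2, so Firm A's maximin is 3; column maxima are 16 and 13, so Firm B's minimax is 13. These differ, so the equilibrium is in mixed strategies.
Let Firm A play low price with probability p. Firm B is indifferent when 16p + 2(1−p) = 3p + 13(1−p), giving p = 11/24.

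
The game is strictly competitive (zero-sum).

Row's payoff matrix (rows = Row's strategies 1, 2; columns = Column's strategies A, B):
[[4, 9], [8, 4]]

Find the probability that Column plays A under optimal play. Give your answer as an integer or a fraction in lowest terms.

5/9

Row minima are 4 and 4, so Row's maximin is 4; column maxima are 8 and 9, so Column's minimax is 8. These differ, so the equilibrium is in mixed strategies.
Let Column play A with probability q. Row is indifferent when 4q + 9(1−q) = 8q + 4(1−q), giving q = 5/9.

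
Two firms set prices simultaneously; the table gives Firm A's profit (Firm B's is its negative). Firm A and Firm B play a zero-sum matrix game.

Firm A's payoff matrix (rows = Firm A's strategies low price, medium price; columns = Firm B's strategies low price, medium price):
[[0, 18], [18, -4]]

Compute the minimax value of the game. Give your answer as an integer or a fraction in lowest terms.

81/10

Row minima are 0 and -4, so Firm A's maximin is 0; column maxima are 18 and 18, so Firm B's minimax is 18. These differ, so the equilibrium is in mixed strategies.
Let Firm A play low price with probability p. Firm B is indifferent when 18(1−p) = 18p − 4(1−p), giving p = 11/20.
Let Firm B play low price with probability q. Firm A is indifferent when 18(1−q) = 18q − 4(1−q), giving q = 11/20.
The value is 0·(11/20) + (18)·(9/20) = 81/10.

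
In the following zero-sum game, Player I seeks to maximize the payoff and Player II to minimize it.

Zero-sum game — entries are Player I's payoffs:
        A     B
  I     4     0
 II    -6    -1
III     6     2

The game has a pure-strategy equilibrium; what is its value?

Row minima: 0, -6, 2 → Player I's maximin is 2.
Column maxima: 6, 2 → Player II's minimax is 2.
They coincide at (III, B), so the value is 2.

2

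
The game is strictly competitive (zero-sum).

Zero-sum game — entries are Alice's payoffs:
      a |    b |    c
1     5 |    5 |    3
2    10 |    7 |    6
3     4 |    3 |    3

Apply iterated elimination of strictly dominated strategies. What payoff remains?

Row 1 is strictly dominated by row 2 (10>5, 7>5, 6>3); eliminate 1.
Column a is strictly dominated by b for Bob (7<10, 3<4); eliminate a.
Row 3 is strictly dominated by row 2 (7>3, 6>3); eliminate 3.
Column b is strictly dominated by c for Bob (6<7); eliminate b.
Only (2, c) remains, with payoff 6.

6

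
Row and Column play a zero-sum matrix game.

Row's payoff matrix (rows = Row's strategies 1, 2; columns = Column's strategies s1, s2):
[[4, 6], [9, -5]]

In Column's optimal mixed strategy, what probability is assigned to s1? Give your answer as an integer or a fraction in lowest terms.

11/16

Row minima are 4 and -5, so Row's maximin is 4; column maxima are 9 and 6, so Column's minimax is 6. These differ, so the equilibrium is in mixed strategies.
Let Column play s1 with probability q. Row is indifferent when 4q + 6(1−q) = 9q − 5(1−q), giving q = 11/16.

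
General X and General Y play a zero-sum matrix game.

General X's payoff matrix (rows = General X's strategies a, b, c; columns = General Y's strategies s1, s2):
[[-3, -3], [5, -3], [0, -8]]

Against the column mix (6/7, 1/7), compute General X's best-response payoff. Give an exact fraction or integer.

a: (-3)·(6/7) + (-3)·(1/7) = -3.
b: (5)·(6/7) + (-3)·(1/7) = 27/7.
c: (0)·(6/7) + (-8)·(1/7) = -8/7.
The best pure response is b with expected payoff 27/7.

27/7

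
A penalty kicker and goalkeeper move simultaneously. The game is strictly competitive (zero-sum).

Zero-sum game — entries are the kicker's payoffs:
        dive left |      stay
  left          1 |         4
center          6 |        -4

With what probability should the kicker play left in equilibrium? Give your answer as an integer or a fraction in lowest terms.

Row minima are 1 and -4, so the kicker's maximin is 1; column maxima are 6 and 4, so the goalkeeper's minimax is 4. These differ, so the equilibrium is in mixed strategies.
Let the kicker play left with probability p. The goalkeeper is indifferent when p + 6(1−p) = 4p − 4(1−p), giving p = 10/13.

10/13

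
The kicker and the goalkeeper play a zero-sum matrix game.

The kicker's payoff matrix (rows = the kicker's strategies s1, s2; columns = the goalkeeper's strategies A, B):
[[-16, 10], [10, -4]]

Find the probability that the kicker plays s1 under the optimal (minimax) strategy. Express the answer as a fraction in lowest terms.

7/20

Row minima are -16 and -4, so the kicker's maximin is -4; column maxima are 10 and 10, so the goalkeeper's minimax is 10. These differ, so the equilibrium is in mixed strategies.
Let the kicker play s1 with probability p. The goalkeeper is indifferent when −16p + 10(1−p) = 10p − 4(1−p), giving p = 7/20.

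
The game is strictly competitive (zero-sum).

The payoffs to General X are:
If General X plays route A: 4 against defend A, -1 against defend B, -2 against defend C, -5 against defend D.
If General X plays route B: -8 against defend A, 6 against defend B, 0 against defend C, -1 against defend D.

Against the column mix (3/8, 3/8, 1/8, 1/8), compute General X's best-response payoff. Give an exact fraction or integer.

route A: (4)·(3/8) + (-1)·(3/8) + (-2)·(1/8) + (-5)·(1/8) = 1/4.
route B: (-8)·(3/8) + (6)·(3/8) + (0)·(1/8) + (-1)·(1/8) = -7/8.
The best pure response is route A with expected payoff 1/4.

1/4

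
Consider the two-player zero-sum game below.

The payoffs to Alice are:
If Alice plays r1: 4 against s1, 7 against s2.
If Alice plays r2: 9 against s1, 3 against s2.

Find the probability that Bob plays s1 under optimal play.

4/9

Row minima are 4 and 3, so Alice's maximin is 4; column maxima are 9 and 7, so Bob's minimax is 7. These differ, so the equilibrium is in mixed strategies.
Let Bob play s1 with probability q. Alice is indifferent when 4q + 7(1−q) = 9q + 3(1−q), giving q = 4/9.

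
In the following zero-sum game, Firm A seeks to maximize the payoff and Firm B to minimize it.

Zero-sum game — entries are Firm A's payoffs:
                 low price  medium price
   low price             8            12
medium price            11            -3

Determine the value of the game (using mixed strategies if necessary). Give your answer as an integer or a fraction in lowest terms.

Row minima are 8 and -3, so Firm A's maximin is 8; column maxima are 11 and 12, so Firm B's minimax is 11. These differ, so the equilibrium is in mixed strategies.
Let Firm A play low price with probability p. Firm B is indifferent when 8p + 11(1−p) = 12p − 3(1−p), giving p = 7/9.
Let Firm B play low price with probability q. Firm A is indifferent when 8q + 12(1−q) = 11q − 3(1−q), giving q = 5/6.
The value is 8·(5/6) + (12)·(1/6) = 26/3.

26/3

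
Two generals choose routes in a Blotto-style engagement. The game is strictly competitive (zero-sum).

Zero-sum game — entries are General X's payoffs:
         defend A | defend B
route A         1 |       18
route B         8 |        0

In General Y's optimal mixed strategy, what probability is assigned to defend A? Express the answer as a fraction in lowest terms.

18/25

Row minima are 1 and 0, so General X's maximin is 1; column maxima are 8 and 18, so General Y's minimax is 8. These differ, so the equilibrium is in mixed strategies.
Let General Y play defend A with probability q. General X is indifferent when q + 18(1−q) = 8q, giving q = 18/25.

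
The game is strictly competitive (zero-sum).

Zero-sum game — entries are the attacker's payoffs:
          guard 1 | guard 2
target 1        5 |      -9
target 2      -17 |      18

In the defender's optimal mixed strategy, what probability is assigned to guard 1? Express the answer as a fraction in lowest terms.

Row minima are -9 and -17, so the attacker's maximin is -9; column maxima are 5 and 18, so the defender's minimax is 5. These differ, so the equilibrium is in mixed strategies.
Let the defender play guard 1 with probability q. The attacker is indifferent when 5q − 9(1−q) = −17q + 18(1−q), giving q = 27/49.

27/49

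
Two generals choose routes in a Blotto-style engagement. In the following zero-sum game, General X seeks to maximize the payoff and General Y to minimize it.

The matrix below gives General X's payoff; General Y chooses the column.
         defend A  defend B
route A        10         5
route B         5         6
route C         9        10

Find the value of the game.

55/6

Row route B is strictly dominated by row route C, so General X never plays it.
The remaining 2×2 game on (route A, route C) × (defend A, defend B) has no saddle point. Let General X play route A with probability p; indifference gives 10p + 9(1−p) = 5p + 10(1−p), so p = 1/6.
Similarly General Y's optimal q on defend A is 5/6, and the value is 10·(5/6) + (5)·(1/6) = 55/6.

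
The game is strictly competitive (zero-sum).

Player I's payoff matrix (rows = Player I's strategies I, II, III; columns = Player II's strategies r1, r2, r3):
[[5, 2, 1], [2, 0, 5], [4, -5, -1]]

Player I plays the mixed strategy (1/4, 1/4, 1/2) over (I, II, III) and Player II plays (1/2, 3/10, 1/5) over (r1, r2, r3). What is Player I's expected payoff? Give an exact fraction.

59/40

Against (1/2, 3/10, 1/5), each row's expected payoff is I: 33/10; II: 2; III: 3/10.
Taking the (1/4, 1/4, 1/2)-weighted average: (1/4)·(33/10) + (1/4)·(2) + (1/2)·(3/10) = 59/40.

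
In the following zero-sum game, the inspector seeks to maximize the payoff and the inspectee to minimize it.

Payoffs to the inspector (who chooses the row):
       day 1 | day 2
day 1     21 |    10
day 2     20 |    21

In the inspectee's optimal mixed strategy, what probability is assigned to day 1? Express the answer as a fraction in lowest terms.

Row minima are 10 and 20, so the inspector's maximin is 20; column maxima are 21 and 21, so the inspectee's minimax is 21. These differ, so the equilibrium is in mixed strategies.
Let the inspectee play day 1 with probability q. The inspector is indifferent when 21q + 10(1−q) = 20q + 21(1−q), giving q = 11/12.

11/12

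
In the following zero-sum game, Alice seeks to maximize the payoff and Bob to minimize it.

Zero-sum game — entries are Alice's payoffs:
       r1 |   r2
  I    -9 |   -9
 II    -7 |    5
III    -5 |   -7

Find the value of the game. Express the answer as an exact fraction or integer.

-37/7

Row I is strictly dominated by row III, so Alice never plays it.
The remaining 2×2 game on (II, III) × (r1, r2) has no saddle point. Let Alice play II with probability p; indifference gives −7p − 5(1−p) = 5p − 7(1−p), so p = 1/7.
Similarly Bob's optimal q on r1 is 6/7, and the value is -7·(6/7) + (5)·(1/7) = -37/7.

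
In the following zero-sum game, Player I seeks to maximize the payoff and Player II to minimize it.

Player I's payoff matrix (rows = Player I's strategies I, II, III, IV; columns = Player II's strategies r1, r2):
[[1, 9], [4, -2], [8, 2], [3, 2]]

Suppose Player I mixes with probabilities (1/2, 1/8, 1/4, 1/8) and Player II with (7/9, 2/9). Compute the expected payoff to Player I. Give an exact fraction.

269/72

Against (7/9, 2/9), each row's expected payoff is I: 25/9; II: 8/3; III: 20/3; IV: 25/9.
Taking the (1/2, 1/8, 1/4, 1/8)-weighted average: (1/2)·(25/9) + (1/8)·(8/3) + (1/4)·(20/3) + (1/8)·(25/9) = 269/72.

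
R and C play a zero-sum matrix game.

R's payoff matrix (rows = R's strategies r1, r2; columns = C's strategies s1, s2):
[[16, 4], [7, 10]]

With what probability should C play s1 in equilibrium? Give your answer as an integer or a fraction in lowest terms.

2/5

Row minima are 4 and 7, so R's maximin is 7; column maxima are 16 and 10, so C's minimax is 10. These differ, so the equilibrium is in mixed strategies.
Let C play s1 with probability q. R is indifferent when 16q + 4(1−q) = 7q + 10(1−q), giving q = 2/5.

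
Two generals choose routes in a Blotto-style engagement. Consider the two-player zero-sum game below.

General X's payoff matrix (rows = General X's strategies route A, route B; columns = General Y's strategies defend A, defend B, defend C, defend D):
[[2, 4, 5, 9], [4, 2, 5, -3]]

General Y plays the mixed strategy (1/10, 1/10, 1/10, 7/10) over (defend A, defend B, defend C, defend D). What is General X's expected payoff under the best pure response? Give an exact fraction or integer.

route A: (2)·(1/10) + (4)·(1/10) + (5)·(1/10) + (9)·(7/10) = 37/5.
route B: (4)·(1/10) + (2)·(1/10) + (5)·(1/10) + (-3)·(7/10) = -1.
The best pure response is route A with expected payoff 37/5.

37/5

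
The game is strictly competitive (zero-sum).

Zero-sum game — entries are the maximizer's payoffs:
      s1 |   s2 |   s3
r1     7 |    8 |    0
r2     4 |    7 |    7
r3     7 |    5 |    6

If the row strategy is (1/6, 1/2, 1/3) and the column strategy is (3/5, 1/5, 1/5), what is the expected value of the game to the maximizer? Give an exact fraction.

Against (3/5, 1/5, 1/5), each row's expected payoff is r1: 29/5; r2: 26/5; r3: 32/5.
Taking the (1/6, 1/2, 1/3)-weighted average: (1/6)·(29/5) + (1/2)·(26/5) + (1/3)·(32/5) = 57/10.

57/10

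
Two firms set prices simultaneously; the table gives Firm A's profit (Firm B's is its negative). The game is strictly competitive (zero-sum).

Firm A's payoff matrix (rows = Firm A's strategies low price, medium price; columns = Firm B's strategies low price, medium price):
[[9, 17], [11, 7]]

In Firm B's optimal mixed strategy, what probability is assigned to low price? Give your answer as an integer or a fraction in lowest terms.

Row minima are 9 and 7, so Firm A's maximin is 9; column maxima are 11 and 17, so Firm B's minimax is 11. These differ, so the equilibrium is in mixed strategies.
Let Firm B play low price with probability q. Firm A is indifferent when 9q + 17(1−q) = 11q + 7(1−q), giving q = 5/6.

5/6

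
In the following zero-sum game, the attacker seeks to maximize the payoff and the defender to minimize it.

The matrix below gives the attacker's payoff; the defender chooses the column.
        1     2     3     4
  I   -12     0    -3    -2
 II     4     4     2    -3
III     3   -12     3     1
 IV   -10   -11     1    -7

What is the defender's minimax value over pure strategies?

The worst case (largest entry) in each column is 1: 4, 2: 4, 3: 3, 4: 1.
The best (smallest) of these is 1.

1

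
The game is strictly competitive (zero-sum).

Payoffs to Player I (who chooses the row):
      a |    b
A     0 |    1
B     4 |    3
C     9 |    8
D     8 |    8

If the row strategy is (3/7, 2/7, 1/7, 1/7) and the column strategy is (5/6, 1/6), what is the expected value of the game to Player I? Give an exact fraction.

Against (5/6, 1/6), each row's expected payoff is A: 1/6; B: 23/6; C: 53/6; D: 8.
Taking the (3/7, 2/7, 1/7, 1/7)-weighted average: (3/7)·(1/6) + (2/7)·(23/6) + (1/7)·(53/6) + (1/7)·(8) = 25/7.

25/7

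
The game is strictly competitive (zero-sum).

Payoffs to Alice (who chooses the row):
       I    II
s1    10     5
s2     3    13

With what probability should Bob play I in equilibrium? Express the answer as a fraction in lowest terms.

8/15

Row minima are 5 and 3, so Alice's maximin is 5; column maxima are 10 and 13, so Bob's minimax is 10. These differ, so the equilibrium is in mixed strategies.
Let Bob play I with probability q. Alice is indifferent when 10q + 5(1−q) = 3q + 13(1−q), giving q = 8/15.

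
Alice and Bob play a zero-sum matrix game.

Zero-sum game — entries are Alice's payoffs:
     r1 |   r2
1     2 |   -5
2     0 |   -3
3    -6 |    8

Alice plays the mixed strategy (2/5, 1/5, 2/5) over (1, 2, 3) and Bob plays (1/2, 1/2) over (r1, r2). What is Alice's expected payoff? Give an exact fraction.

Against (1/2, 1/2), each row's expected payoff is 1: -3/2; 2: -3/2; 3: 1.
Taking the (2/5, 1/5, 2/5)-weighted average: (2/5)·(-3/2) + (1/5)·(-3/2) + (2/5)·(1) = -1/2.

-1/2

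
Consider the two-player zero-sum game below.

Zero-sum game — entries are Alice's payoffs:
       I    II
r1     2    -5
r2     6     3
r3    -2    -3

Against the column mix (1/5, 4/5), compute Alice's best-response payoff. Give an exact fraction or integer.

r1: (2)·(1/5) + (-5)·(4/5) = -18/5.
r2: (6)·(1/5) + (3)·(4/5) = 18/5.
r3: (-2)·(1/5) + (-3)·(4/5) = -14/5.
The best pure response is r2 with expected payoff 18/5.

18/5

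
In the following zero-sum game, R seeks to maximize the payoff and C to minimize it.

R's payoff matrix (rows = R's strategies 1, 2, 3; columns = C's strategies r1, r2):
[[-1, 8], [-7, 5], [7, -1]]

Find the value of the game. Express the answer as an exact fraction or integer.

55/17

Row 2 is strictly dominated by row 1, so R never plays it.
The remaining 2×2 game on (1, 3) × (r1, r2) has no saddle point. Let R play 1 with probability p; indifference gives −p + 7(1−p) = 8p − (1−p), so p = 8/17.
Similarly C's optimal q on r1 is 9/17, and the value is -1·(9/17) + (8)·(8/17) = 55/17.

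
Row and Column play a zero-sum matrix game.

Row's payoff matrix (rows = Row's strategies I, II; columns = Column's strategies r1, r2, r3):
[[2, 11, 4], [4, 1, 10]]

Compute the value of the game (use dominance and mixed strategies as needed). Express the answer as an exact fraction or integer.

7/2

Column r3 is strictly dominated by r1 for Column (it gives Row more in every row).
The remaining 2×2 game on (I, II) × (r1, r2) has no saddle point. Let Row play I with probability p; indifference gives 2p + 4(1−p) = 11p + (1−p), so p = 1/4.
Similarly Column's optimal q on r1 is 5/6, and the value is 2·(5/6) + (11)·(1/6) = 7/2.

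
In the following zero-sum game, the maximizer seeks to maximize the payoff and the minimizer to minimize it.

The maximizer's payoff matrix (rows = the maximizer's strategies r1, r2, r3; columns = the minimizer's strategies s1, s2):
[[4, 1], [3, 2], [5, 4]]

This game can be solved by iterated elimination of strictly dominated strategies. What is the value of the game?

4

Row r1 is strictly dominated by row r3 (5>4, 4>1); eliminate r1.
Column s1 is strictly dominated by s2 for the minimizer (2<3, 4<5); eliminate s1.
Row r2 is strictly dominated by row r3 (4>2); eliminate r2.
Only (r3, s2) remains, with payoff 4.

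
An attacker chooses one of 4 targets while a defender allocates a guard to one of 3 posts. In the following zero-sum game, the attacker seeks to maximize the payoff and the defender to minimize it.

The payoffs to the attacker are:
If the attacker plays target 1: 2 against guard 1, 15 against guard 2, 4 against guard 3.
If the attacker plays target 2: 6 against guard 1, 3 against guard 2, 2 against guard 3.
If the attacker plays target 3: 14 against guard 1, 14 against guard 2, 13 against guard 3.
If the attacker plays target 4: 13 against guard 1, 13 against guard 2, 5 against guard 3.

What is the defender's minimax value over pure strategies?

The worst case (largest entry) in each column is guard 1: 14, guard 2: 15, guard 3: 13.
The best (smallest) of these is 13.

13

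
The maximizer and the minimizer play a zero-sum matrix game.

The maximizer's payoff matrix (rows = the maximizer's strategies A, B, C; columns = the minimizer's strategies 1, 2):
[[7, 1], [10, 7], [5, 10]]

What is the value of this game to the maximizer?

65/8

Row A is strictly dominated by row B, so the maximizer never plays it.
The remaining 2×2 game on (B, C) × (1, 2) has no saddle point. Let the maximizer play B with probability p; indifference gives 10p + 5(1−p) = 7p + 10(1−p), so p = 5/8.
Similarly the minimizer's optimal q on 1 is 3/8, and the value is 10·(3/8) + (7)·(5/8) = 65/8.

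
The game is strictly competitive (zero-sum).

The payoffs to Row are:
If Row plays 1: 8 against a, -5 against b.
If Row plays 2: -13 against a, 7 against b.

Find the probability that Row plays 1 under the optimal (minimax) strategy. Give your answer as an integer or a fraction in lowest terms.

20/33

Row minima are -5 and -13, so Row's maximin is -5; column maxima are 8 and 7, so Column's minimax is 7. These differ, so the equilibrium is in mixed strategies.
Let Row play 1 with probability p. Column is indifferent when 8p − 13(1−p) = −5p + 7(1−p), giving p = 20/33.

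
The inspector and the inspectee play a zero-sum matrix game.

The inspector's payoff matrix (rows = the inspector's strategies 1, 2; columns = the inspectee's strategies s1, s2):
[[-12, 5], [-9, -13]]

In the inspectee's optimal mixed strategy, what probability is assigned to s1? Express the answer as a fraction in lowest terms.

Row minima are -12 and -13, so the inspector's maximin is -12; column maxima are -9 and 5, so the inspectee's minimax is -9. These differ, so the equilibrium is in mixed strategies.
Let the inspectee play s1 with probability q. The inspector is indifferent when −12q + 5(1−q) = −9q − 13(1−q), giving q = 6/7.

6/7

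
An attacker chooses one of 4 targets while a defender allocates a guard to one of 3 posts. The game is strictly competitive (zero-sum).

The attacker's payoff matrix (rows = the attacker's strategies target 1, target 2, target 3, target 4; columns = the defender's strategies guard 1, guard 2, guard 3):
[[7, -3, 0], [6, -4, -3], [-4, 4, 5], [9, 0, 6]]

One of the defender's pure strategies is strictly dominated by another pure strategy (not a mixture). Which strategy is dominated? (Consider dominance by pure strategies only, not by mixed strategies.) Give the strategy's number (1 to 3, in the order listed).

The defender prefers columns that give the attacker less. Compare guard 3 with guard 2: -3 < 0, -4 < -3, 4 < 5, 0 < 6.
So guard 2 strictly dominates guard 3 for the defender; guard 3 is strictly dominated.

3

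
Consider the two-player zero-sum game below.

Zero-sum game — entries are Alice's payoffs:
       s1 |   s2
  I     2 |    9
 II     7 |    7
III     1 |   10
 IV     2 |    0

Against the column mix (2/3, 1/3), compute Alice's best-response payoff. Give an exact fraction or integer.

I: (2)·(2/3) + (9)·(1/3) = 13/3.
II: (7)·(2/3) + (7)·(1/3) = 7.
III: (1)·(2/3) + (10)·(1/3) = 4.
IV: (2)·(2/3) + (0)·(1/3) = 4/3.
The best pure response is II with expected payoff 7.

7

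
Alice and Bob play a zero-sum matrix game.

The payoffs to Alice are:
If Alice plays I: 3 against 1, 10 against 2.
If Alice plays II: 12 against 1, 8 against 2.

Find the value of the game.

Row minima are 3 and 8, so Alice's maximin is 8; column maxima are 12 and 10, so Bob's minimax is 10. These differ, so the equilibrium is in mixed strategies.
Let Alice play I with probability p. Bob is indifferent when 3p + 12(1−p) = 10p + 8(1−p), giving p = 4/11.
Let Bob play 1 with probability q. Alice is indifferent when 3q + 10(1−q) = 12q + 8(1−q), giving q = 2/11.
The value is 3·(2/11) + (10)·(9/11) = 96/11.

96/11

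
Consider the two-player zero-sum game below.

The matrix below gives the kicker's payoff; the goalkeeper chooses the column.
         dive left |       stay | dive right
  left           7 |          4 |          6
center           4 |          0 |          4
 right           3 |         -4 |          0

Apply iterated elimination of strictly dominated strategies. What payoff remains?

Row center is strictly dominated by row left (7>4, 4>0, 6>4); eliminate center.
Column dive right is strictly dominated by stay for the goalkeeper (4<6, -4<0); eliminate dive right.
Row right is strictly dominated by row left (7>3, 4>-4); eliminate right.
Column dive left is strictly dominated by stay for the goalkeeper (4<7); eliminate dive left.
Only (left, stay) remains, with payoff 4.

4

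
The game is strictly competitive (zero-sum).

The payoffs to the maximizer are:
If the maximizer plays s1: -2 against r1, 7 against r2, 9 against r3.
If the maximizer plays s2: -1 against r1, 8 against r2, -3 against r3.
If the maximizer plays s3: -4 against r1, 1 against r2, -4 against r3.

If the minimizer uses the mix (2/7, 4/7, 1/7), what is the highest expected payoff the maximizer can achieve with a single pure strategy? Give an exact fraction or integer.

s1: (-2)·(2/7) + (7)·(4/7) + (9)·(1/7) = 33/7.
s2: (-1)·(2/7) + (8)·(4/7) + (-3)·(1/7) = 27/7.
s3: (-4)·(2/7) + (1)·(4/7) + (-4)·(1/7) = -8/7.
The best pure response is s1 with expected payoff 33/7.

33/7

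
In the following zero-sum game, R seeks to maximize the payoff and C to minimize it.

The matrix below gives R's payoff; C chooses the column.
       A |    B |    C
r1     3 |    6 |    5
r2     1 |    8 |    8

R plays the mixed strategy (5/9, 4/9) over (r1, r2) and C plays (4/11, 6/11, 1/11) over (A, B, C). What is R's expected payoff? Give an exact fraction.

Against (4/11, 6/11, 1/11), each row's expected payoff is r1: 53/11; r2: 60/11.
Taking the (5/9, 4/9)-weighted average: (5/9)·(53/11) + (4/9)·(60/11) = 505/99.

505/99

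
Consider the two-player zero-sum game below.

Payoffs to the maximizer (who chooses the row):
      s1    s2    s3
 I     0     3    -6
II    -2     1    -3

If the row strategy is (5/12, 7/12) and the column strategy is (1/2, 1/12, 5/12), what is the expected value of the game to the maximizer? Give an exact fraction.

Against (1/2, 1/12, 5/12), each row's expected payoff is I: -9/4; II: -13/6.
Taking the (5/12, 7/12)-weighted average: (5/12)·(-9/4) + (7/12)·(-13/6) = -317/144.

-317/144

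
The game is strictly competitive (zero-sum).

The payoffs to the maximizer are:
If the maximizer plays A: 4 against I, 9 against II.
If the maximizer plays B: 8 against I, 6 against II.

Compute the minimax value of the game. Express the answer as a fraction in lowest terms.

Row minima are 4 and 6, so the maximizer's maximin is 6; column maxima are 8 and 9, so the minimizer's minimax is 8. These differ, so the equilibrium is in mixed strategies.
Let the maximizer play A with probability p. The minimizer is indifferent when 4p + 8(1−p) = 9p + 6(1−p), giving p = 2/7.
Let the minimizer play I with probability q. The maximizer is indifferent when 4q + 9(1−q) = 8q + 6(1−q), giving q = 3/7.
The value is 4·(3/7) + (9)·(4/7) = 48/7.

48/7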